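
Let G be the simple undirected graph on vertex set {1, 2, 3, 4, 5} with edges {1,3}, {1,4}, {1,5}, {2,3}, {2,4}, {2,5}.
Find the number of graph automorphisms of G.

12

The vertices split by degree into {1, 2} (degree 3) and {3, 4, 5} (degree 2); every edge runs between the two parts, so G is the complete bipartite graph K_{2,3}. The parts have unequal sizes, so no automorphism swaps them; each part is permuted independently, giving S_3 × S_2 of order 3!·2! = 12.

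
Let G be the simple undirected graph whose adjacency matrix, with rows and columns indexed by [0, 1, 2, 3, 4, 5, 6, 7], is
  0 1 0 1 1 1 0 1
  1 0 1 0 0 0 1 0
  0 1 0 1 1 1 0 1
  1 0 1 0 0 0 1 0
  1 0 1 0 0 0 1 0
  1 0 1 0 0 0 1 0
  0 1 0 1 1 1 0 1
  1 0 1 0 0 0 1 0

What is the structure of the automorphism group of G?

The vertices split by degree into {0, 2, 6} (degree 5) and {1, 3, 4, 5, 7} (degree 3); every edge runs between the two parts, so G is the complete bipartite graph K_{3,5}. The parts have unequal sizes, so no automorphism swaps them; each part is permuted independently, giving S_5 × S_3 of order 5!·3! = 720.

S_5 × S_3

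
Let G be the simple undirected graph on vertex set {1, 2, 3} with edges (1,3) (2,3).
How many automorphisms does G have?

2

The degree sequence is [1, 1, 2]; the two degree-1 vertices 1 and 2 are the ends of a path, so G = P_3. The only nontrivial automorphism of a path is the end-to-end reflection, so Aut(G) ≅ Z_2.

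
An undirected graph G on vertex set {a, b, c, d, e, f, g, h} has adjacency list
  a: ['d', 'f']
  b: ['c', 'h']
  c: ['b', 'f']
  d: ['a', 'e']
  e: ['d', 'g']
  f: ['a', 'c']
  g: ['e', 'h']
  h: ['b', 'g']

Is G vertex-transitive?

Yes

G is 2-regular and connected on 8 vertices, i.e. the cycle C_8. The automorphisms of the 8-cycle are exactly the symmetries of a regular 8-gon: the dihedral group D_8, |D_8| = 16. Under this action every vertex can be carried to every other, so G is vertex-transitive.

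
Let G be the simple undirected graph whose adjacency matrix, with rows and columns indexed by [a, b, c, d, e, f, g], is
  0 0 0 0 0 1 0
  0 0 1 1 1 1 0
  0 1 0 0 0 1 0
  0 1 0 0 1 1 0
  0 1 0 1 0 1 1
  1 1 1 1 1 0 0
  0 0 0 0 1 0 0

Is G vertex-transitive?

Vertex c is the only vertex of degree 2, so every automorphism fixes it; G is not vertex-transitive.

No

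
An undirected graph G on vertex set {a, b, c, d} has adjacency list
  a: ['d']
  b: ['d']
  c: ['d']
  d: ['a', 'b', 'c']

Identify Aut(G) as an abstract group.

the symmetric group on 3 letters

Vertex d has degree 3 and every other vertex has degree 1, so G is the star K_{1,3} with centre d. Any automorphism fixes the centre and permutes the 3 leaves freely, so Aut(G) ≅ S_3 of order 3! = 6.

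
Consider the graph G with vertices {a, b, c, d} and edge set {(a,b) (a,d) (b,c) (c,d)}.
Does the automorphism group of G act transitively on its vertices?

G is 2-regular and bipartite on 2^2 = 4 vertices with girth 4; it is the hypercube graph Q_2. Aut(Q_2) consists of the signed permutations of the 2 coordinate axes: 2! permutations times 2^2 sign flips, so |Aut| = 2^2·2! = 8. Under this action every vertex can be carried to every other, so G is vertex-transitive.

Yes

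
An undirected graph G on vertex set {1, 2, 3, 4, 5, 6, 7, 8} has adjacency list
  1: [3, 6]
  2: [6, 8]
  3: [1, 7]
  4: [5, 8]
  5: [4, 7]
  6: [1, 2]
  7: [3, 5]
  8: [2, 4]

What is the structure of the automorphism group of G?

Every vertex has degree 2 and the graph is connected, so G is the 8-cycle C_8. C_8 has 8 rotations and 8 reflections, so Aut(C_8) ≅ D_8 of order 16.

D_8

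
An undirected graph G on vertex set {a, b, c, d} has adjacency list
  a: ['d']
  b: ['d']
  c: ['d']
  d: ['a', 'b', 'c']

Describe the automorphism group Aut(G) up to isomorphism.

Vertex d has degree 3 and every other vertex has degree 1, so G is the star K_{1,3} with centre d. Any automorphism fixes the centre and permutes the 3 leaves freely, so Aut(G) ≅ S_3 of order 3! = 6.

S_3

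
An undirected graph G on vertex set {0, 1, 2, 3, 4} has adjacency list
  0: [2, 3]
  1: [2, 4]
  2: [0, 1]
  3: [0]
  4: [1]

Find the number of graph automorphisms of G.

2

The degree sequence is [2, 2, 2, 1, 1]; the two degree-1 vertices 3 and 4 are the ends of a path, so G = P_5. A path has exactly one nontrivial symmetry — reversal — giving Aut(G) of order 2.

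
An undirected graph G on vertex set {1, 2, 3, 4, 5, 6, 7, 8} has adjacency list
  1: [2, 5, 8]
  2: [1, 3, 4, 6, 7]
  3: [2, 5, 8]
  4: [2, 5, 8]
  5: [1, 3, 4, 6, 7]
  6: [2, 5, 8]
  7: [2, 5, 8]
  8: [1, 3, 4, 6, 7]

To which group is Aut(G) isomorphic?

The vertices split by degree into {2, 5, 8} (degree 5) and {1, 3, 4, 6, 7} (degree 3); every edge runs between the two parts, so G is the complete bipartite graph K_{3,5}. The parts have unequal sizes, so no automorphism swaps them; each part is permuted independently, giving S_3 × S_5 of order 3!·5! = 720.

S_3 × S_5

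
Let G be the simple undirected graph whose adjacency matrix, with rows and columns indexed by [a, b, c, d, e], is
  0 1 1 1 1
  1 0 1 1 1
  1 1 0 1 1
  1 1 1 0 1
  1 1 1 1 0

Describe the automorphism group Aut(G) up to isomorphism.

the symmetric group on 5 letters

Every vertex has degree 4, so G is the complete graph K_5. Every bijection on the vertex set is an automorphism of K_5; hence Aut(K_5) ≅ S_5, order 120.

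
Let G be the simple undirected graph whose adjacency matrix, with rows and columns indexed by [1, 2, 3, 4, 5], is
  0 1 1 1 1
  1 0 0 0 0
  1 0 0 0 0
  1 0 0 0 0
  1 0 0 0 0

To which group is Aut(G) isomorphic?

Vertex 1 has degree 4 and every other vertex has degree 1, so G is the star K_{1,4} with centre 1. Any automorphism fixes the centre and permutes the 4 leaves freely, so Aut(G) ≅ S_4 of order 4! = 24.

S_4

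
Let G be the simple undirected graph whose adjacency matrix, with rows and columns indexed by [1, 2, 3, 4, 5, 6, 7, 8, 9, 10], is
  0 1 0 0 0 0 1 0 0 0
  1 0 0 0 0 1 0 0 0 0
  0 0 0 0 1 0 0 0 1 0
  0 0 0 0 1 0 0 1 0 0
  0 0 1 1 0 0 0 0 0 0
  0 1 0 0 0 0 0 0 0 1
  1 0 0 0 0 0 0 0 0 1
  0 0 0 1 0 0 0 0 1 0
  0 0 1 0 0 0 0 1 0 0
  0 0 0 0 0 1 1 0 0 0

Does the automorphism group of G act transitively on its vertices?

G has two connected components, {1, 2, 6, 7, 10} and {3, 4, 5, 8, 9}; each is 2-regular, so G = C_5 ⊔ C_5. Aut of a disjoint union of two copies of C_5 is the wreath product D_5 ≀ Z_2, of order 2·10² = 200. Under this action every vertex can be carried to every other, so G is vertex-transitive.

Yes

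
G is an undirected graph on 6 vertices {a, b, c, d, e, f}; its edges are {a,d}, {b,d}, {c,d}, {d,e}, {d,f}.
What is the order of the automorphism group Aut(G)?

120

Vertex d has degree 5 and every other vertex has degree 1, so G is the star K_{1,5} with centre d. The 5 leaves are pairwise interchangeable while the centre is fixed, giving Aut(G) = S_5.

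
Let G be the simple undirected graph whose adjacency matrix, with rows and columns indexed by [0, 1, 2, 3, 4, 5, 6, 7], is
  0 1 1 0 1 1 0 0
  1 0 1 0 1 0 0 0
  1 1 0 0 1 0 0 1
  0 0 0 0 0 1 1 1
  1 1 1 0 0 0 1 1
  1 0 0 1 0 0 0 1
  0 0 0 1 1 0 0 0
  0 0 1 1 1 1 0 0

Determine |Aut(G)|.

1

The degree sequence is [4, 3, 4, 3, 5, 3, 2, 4]. Checking the degree-preserving permutations of the vertex set shows that none except the identity preserves every edge, so Aut(G) is trivial.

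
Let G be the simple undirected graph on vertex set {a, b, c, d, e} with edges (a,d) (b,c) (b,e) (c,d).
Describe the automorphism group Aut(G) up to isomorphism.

The degree sequence is [1, 2, 2, 2, 1]; the two degree-1 vertices a and e are the ends of a path, so G = P_5. A path has exactly one nontrivial symmetry — reversal — giving Aut(G) of order 2.

Z_2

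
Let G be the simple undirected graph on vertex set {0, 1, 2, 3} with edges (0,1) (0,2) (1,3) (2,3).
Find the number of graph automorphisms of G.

8

G is 2-regular and bipartite on 2^2 = 4 vertices with girth 4; it is the hypercube graph Q_2. Aut(Q_2) consists of the signed permutations of the 2 coordinate axes: 2! permutations times 2^2 sign flips, so |Aut| = 2^2·2! = 8.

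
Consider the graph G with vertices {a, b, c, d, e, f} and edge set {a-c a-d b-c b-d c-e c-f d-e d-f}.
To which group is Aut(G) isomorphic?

The vertices split by degree into {c, d} (degree 4) and {a, b, e, f} (degree 2); every edge runs between the two parts, so G is the complete bipartite graph K_{2,4}. Automorphisms preserve the bipartition setwise (since the parts differ in size) and act as S_4 × S_2 within it; |Aut| = 48.

S_4 × S_2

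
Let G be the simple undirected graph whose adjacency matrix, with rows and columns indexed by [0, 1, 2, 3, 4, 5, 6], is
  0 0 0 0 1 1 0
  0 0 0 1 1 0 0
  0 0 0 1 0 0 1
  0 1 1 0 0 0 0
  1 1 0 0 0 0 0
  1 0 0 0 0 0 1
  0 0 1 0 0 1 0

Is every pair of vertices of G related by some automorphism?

Yes

Every vertex has degree 2 and the graph is connected, so G is the 7-cycle C_7. The automorphisms of the 7-cycle are exactly the symmetries of a regular 7-gon: the dihedral group D_7, |D_7| = 14. Under this action every vertex can be carried to every other, so G is vertex-transitive.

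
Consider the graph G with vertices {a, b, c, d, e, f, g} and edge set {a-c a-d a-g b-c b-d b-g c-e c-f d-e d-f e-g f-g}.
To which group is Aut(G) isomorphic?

The vertices split by degree into {c, d, g} (degree 4) and {a, b, e, f} (degree 3); every edge runs between the two parts, so G is the complete bipartite graph K_{3,4}. Automorphisms preserve the bipartition setwise (since the parts differ in size) and act as S_3 × S_4 within it; |Aut| = 144.

S_3 × S_4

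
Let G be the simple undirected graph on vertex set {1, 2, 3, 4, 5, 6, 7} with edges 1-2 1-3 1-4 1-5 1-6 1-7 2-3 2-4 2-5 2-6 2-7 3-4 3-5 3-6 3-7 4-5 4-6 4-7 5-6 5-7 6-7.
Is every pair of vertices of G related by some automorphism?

Every vertex has degree 6, so G is the complete graph K_7. Any permutation of the 7 vertices preserves K_7, so Aut(K_7) = S_7 of order 7! = 5040. Under this action every vertex can be carried to every other, so G is vertex-transitive.

Yes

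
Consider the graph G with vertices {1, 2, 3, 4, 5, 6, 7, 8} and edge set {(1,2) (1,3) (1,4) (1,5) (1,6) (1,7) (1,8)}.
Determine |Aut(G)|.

5040

Vertex 1 has degree 7 and every other vertex has degree 1, so G is the star K_{1,7} with centre 1. The 7 leaves are pairwise interchangeable while the centre is fixed, giving Aut(G) = S_7.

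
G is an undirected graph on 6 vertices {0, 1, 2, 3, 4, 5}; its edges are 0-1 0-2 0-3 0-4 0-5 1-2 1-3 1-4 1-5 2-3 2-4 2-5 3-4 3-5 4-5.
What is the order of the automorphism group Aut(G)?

All 6 vertices are pairwise adjacent: G = K_6. Any permutation of the 6 vertices preserves K_6, so Aut(K_6) = S_6 of order 6! = 720.

720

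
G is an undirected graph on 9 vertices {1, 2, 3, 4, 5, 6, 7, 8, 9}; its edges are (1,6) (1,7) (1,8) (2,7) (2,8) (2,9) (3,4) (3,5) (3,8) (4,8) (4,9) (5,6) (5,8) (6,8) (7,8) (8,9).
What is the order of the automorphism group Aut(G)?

Vertex 8 is the unique vertex of degree 8; the remaining 8 vertices each have degree 3 and induce a cycle, so G is the wheel on 9 vertices with hub 8. With the hub fixed, the remaining symmetry is that of the rim cycle C_8, giving the dihedral group D_8.

16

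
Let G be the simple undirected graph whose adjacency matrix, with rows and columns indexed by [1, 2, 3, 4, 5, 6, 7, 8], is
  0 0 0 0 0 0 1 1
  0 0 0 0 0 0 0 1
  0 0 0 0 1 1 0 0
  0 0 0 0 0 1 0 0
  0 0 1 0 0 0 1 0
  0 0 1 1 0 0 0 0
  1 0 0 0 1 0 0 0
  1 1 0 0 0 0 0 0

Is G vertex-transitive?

No

Automorphisms preserve degree, but G has vertices of degree 1 and vertices of degree 2; no automorphism maps one to the other, so G is not vertex-transitive.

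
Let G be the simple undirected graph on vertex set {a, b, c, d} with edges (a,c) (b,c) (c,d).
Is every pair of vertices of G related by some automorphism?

No

Vertex c is the only vertex of degree 3, so every automorphism fixes it; G is not vertex-transitive.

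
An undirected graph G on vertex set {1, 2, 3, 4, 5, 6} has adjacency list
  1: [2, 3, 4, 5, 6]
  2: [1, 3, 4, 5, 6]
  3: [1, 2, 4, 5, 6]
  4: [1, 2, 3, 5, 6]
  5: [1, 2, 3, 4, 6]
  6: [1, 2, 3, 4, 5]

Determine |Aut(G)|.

All 6 vertices are pairwise adjacent: G = K_6. Any permutation of the 6 vertices preserves K_6, so Aut(K_6) = S_6 of order 6! = 720.

720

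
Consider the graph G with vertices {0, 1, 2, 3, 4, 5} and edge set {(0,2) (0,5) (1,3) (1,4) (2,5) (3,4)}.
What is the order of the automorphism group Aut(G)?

72

G has two connected components, {0, 2, 5} and {1, 3, 4}; each is 2-regular, so G = C_3 ⊔ C_3. Aut of a disjoint union of two copies of C_3 is the wreath product D_3 ≀ Z_2, of order 2·6² = 72.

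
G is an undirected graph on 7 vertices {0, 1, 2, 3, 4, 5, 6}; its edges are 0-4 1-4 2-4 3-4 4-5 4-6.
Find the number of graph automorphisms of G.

Vertex 4 has degree 6 and every other vertex has degree 1, so G is the star K_{1,6} with centre 4. Any automorphism fixes the centre and permutes the 6 leaves freely, so Aut(G) ≅ S_6 of order 6! = 720.

720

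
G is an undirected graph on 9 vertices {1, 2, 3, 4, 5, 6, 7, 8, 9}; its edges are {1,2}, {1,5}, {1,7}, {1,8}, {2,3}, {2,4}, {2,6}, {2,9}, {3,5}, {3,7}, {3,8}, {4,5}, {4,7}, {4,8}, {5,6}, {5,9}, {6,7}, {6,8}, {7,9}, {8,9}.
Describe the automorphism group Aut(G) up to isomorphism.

S_4 × S_5

The vertices split by degree into {2, 5, 7, 8} (degree 5) and {1, 3, 4, 6, 9} (degree 4); every edge runs between the two parts, so G is the complete bipartite graph K_{4,5}. Automorphisms preserve the bipartition setwise (since the parts differ in size) and act as S_4 × S_5 within it; |Aut| = 2880.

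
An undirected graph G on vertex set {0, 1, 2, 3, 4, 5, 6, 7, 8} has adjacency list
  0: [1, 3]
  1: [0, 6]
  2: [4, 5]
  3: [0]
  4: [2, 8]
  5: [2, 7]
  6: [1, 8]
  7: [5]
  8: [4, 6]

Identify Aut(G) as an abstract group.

The degree sequence is [2, 2, 2, 1, 2, 2, 2, 1, 2]; the two degree-1 vertices 3 and 7 are the ends of a path, so G = P_9. A path has exactly one nontrivial symmetry — reversal — giving Aut(G) of order 2.

the cyclic group of order 2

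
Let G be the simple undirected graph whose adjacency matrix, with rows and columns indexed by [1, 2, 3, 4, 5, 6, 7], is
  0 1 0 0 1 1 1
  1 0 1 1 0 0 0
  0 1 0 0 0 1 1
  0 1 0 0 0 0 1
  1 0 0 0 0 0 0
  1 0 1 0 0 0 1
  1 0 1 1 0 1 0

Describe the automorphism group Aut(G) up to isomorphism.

Degrees alone do not determine every vertex (e.g. 1 and 7 both have degree 4), but their neighbour-degree multisets differ: N(1) has degrees [1, 3, 3, 4] while N(7) has degrees [2, 3, 3, 4]. Repeating this refinement separates all vertices, so the only automorphism is the identity.

the trivial group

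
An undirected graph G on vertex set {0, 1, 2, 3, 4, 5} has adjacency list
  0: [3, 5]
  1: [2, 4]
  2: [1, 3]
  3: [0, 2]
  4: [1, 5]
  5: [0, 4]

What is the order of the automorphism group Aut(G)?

12

G is 2-regular and connected on 6 vertices, i.e. the cycle C_6. The automorphisms of the 6-cycle are exactly the symmetries of a regular 6-gon: the dihedral group D_6, |D_6| = 12.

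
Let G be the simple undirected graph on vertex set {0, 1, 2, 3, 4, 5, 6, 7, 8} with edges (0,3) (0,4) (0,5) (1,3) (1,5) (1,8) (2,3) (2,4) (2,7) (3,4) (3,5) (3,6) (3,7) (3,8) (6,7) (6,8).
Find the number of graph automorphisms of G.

Vertex 3 is the unique vertex of degree 8; the remaining 8 vertices each have degree 3 and induce a cycle, so G is the wheel on 9 vertices with hub 3. With the hub fixed, the remaining symmetry is that of the rim cycle C_8, giving the dihedral group D_8.

16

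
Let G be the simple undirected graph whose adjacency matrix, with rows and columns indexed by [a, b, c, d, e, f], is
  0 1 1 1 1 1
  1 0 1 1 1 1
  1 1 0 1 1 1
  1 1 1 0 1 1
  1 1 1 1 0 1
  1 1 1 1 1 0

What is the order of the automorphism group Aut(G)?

720

Every vertex has degree 5, so G is the complete graph K_6. Every bijection on the vertex set is an automorphism of K_6; hence Aut(K_6) ≅ S_6, order 720.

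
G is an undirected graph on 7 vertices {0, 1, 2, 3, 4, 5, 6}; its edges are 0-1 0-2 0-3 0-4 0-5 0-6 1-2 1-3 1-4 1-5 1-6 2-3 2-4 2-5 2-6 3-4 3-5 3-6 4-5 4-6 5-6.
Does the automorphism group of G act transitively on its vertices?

Every vertex has degree 6, so G is the complete graph K_7. Any permutation of the 7 vertices preserves K_7, so Aut(K_7) = S_7 of order 7! = 5040. Under this action every vertex can be carried to every other, so G is vertex-transitive.

Yes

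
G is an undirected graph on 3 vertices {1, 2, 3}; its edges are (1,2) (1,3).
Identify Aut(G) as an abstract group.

the cyclic group of order 2

The degree sequence is [2, 1, 1]; the two degree-1 vertices 2 and 3 are the ends of a path, so G = P_3. A path has exactly one nontrivial symmetry — reversal — giving Aut(G) of order 2.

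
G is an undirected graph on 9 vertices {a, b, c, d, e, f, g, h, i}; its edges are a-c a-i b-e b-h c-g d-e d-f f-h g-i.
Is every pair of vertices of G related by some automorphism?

No

G has two connected components, {b, d, e, f, h} and {a, c, g, i}; each is 2-regular, so G = C_5 ⊔ C_4. The orbit of a under Aut(G) is {a, c, g, i}, which does not contain b, so G is not vertex-transitive.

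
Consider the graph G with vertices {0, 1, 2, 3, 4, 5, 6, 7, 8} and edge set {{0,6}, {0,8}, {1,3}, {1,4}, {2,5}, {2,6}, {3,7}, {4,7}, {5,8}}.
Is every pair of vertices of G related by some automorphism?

G has two connected components, {0, 2, 5, 6, 8} and {1, 3, 4, 7}; each is 2-regular, so G = C_5 ⊔ C_4. The orbit of 0 under Aut(G) is {0, 2, 5, 6, 8}, which does not contain 1, so G is not vertex-transitive.

No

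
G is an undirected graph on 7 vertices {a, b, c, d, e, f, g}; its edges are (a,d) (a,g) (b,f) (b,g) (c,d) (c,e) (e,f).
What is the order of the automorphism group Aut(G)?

G is 2-regular and connected on 7 vertices, i.e. the cycle C_7. The automorphisms of the 7-cycle are exactly the symmetries of a regular 7-gon: the dihedral group D_7, |D_7| = 14.

14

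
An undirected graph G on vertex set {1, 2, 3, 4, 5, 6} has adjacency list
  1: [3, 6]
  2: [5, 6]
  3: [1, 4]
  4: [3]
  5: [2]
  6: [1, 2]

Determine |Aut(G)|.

2

The degree sequence is [2, 2, 2, 1, 1, 2]; the two degree-1 vertices 4 and 5 are the ends of a path, so G = P_6. The only nontrivial automorphism of a path is the end-to-end reflection, so Aut(G) ≅ Z_2.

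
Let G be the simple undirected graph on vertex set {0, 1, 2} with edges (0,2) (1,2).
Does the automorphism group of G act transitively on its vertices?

No

Vertex 2 is the only vertex of degree 2, so every automorphism fixes it; G is not vertex-transitive.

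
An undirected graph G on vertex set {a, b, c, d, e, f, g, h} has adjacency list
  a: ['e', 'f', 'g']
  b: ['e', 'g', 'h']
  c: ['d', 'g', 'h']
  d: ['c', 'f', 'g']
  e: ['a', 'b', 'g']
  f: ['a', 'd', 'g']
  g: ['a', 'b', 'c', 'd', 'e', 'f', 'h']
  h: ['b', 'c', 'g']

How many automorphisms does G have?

14

Vertex g is the unique vertex of degree 7; the remaining 7 vertices each have degree 3 and induce a cycle, so G is the wheel on 8 vertices with hub g. With the hub fixed, the remaining symmetry is that of the rim cycle C_7, giving the dihedral group D_7.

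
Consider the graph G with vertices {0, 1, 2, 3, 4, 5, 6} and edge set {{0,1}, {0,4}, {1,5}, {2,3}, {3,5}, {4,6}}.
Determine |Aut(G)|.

The degree sequence is [2, 2, 1, 2, 2, 2, 1]; the two degree-1 vertices 2 and 6 are the ends of a path, so G = P_7. The only nontrivial automorphism of a path is the end-to-end reflection, so Aut(G) ≅ Z_2.

2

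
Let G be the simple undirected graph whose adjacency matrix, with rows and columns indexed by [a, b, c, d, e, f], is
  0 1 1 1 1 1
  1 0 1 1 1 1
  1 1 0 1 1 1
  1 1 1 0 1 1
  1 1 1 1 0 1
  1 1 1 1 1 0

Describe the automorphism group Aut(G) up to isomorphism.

S_6

All 6 vertices are pairwise adjacent: G = K_6. Any permutation of the 6 vertices preserves K_6, so Aut(K_6) = S_6 of order 6! = 720.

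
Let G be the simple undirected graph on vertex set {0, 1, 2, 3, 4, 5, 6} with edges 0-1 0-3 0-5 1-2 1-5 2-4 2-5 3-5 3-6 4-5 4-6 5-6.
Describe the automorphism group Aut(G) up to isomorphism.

the dihedral group of order 12

Vertex 5 is the unique vertex of degree 6; the remaining 6 vertices each have degree 3 and induce a cycle, so G is the wheel on 7 vertices with hub 5. With the hub fixed, the remaining symmetry is that of the rim cycle C_6, giving the dihedral group D_6.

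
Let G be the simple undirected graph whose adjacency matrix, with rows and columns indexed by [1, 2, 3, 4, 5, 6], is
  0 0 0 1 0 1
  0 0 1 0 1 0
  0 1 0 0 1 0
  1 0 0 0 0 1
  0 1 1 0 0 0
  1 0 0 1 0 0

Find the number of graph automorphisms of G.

72

G has two connected components, {1, 4, 6} and {2, 3, 5}; each is 2-regular, so G = C_3 ⊔ C_3. With two isomorphic components, Aut(G) = Aut(C_3) ≀ S_2 = (D_3 × D_3) ⋊ Z_2: permute each cycle by D_3, then optionally swap the two cycles. Order 2·(2·3)² = 72.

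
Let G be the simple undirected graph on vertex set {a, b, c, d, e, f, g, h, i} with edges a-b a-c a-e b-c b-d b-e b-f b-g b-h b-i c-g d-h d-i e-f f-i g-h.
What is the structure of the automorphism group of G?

the dihedral group of order 16

Vertex b is the unique vertex of degree 8; the remaining 8 vertices each have degree 3 and induce a cycle, so G is the wheel on 9 vertices with hub b. Every automorphism fixes the hub and acts on the rim 8-cycle, so Aut(G) ≅ Aut(C_8) = D_8 of order 16.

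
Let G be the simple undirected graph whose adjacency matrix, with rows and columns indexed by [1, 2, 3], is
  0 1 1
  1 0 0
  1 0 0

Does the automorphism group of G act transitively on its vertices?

No

Vertex 1 is the only vertex of degree 2, so every automorphism fixes it; G is not vertex-transitive.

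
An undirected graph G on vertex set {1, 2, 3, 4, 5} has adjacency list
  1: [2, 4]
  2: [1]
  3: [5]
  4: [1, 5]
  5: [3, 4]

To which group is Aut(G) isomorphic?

The degree sequence is [2, 1, 1, 2, 2]; the two degree-1 vertices 2 and 3 are the ends of a path, so G = P_5. The only nontrivial automorphism of a path is the end-to-end reflection, so Aut(G) ≅ Z_2.

the cyclic group of order 2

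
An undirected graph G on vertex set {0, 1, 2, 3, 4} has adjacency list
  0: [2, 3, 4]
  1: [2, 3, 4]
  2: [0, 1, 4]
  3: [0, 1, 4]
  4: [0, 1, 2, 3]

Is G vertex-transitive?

No

Vertex 4 is the only vertex of degree 4, so every automorphism fixes it; G is not vertex-transitive.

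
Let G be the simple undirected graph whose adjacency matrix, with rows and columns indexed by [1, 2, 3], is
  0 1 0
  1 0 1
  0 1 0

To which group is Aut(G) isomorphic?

The degree sequence is [1, 2, 1]; the two degree-1 vertices 1 and 3 are the ends of a path, so G = P_3. A path has exactly one nontrivial symmetry — reversal — giving Aut(G) of order 2.

Z_2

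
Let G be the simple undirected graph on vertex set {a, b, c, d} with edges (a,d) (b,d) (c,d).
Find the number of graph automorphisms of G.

Vertex d has degree 3 and every other vertex has degree 1, so G is the star K_{1,3} with centre d. The 3 leaves are pairwise interchangeable while the centre is fixed, giving Aut(G) = S_3.

6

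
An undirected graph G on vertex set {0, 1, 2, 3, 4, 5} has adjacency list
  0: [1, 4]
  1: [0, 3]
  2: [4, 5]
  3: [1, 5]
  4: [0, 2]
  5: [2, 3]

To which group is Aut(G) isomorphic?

Every vertex has degree 2 and the graph is connected, so G is the 6-cycle C_6. The automorphisms of the 6-cycle are exactly the symmetries of a regular 6-gon: the dihedral group D_6, |D_6| = 12.

D_6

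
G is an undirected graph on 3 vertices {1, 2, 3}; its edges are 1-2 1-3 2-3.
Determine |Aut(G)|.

Every vertex has degree 2, so G is the complete graph K_3. Any permutation of the 3 vertices preserves K_3, so Aut(K_3) = S_3 of order 3! = 6.

6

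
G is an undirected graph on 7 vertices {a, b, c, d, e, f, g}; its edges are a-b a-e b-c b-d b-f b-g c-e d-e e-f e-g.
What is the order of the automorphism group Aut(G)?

240

The vertices split by degree into {b, e} (degree 5) and {a, c, d, f, g} (degree 2); every edge runs between the two parts, so G is the complete bipartite graph K_{2,5}. The parts have unequal sizes, so no automorphism swaps them; each part is permuted independently, giving S_5 × S_2 of order 5!·2! = 240.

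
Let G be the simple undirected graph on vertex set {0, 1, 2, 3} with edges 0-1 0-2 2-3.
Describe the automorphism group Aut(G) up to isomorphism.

The degree sequence is [2, 1, 2, 1]; the two degree-1 vertices 1 and 3 are the ends of a path, so G = P_4. A path has exactly one nontrivial symmetry — reversal — giving Aut(G) of order 2.

Z_2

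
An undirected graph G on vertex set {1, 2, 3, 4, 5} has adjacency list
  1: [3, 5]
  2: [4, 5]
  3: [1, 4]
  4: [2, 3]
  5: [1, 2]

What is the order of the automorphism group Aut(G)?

10

Every vertex has degree 2 and the graph is connected, so G is the 5-cycle C_5. The automorphisms of the 5-cycle are exactly the symmetries of a regular 5-gon: the dihedral group D_5, |D_5| = 10.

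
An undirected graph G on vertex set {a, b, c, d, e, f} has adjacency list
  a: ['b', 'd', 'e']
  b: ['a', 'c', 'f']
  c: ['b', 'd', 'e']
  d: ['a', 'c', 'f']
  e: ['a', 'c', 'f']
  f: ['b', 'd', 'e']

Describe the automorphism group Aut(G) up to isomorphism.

S_3 ≀ Z_2

G is 3-regular and bipartite with parts {b, d, e} and {a, c, f} (each part is independent and every cross-pair is an edge), so G = K_{3,3}. Aut(K_{3,3}) is the wreath product S_3 ≀ Z_2: permute within each part, then optionally swap the parts; |Aut| = 2·(3!)² = 72.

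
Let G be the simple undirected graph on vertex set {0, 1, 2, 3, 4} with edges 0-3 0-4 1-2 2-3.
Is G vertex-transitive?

Automorphisms preserve degree, but G has vertices of degree 1 and vertices of degree 2; no automorphism maps one to the other, so G is not vertex-transitive.

No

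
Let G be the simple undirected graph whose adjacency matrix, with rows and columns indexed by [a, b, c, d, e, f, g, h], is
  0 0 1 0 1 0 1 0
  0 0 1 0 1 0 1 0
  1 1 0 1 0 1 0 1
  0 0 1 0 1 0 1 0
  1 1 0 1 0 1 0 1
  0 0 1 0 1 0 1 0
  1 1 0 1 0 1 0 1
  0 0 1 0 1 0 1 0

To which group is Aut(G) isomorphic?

S_3 × S_5

The vertices split by degree into {c, e, g} (degree 5) and {a, b, d, f, h} (degree 3); every edge runs between the two parts, so G is the complete bipartite graph K_{3,5}. The parts have unequal sizes, so no automorphism swaps them; each part is permuted independently, giving S_3 × S_5 of order 3!·5! = 720.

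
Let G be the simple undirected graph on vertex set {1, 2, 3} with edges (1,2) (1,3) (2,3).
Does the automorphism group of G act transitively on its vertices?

Every vertex has degree 2, so G is the complete graph K_3. Every bijection on the vertex set is an automorphism of K_3; hence Aut(K_3) ≅ S_3, order 6. This group acts transitively on the 3 vertices.

Yes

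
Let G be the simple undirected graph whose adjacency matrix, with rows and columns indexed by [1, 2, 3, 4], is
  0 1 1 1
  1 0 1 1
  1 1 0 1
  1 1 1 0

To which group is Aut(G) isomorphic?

Every vertex has degree 3, so G is the complete graph K_4. Any permutation of the 4 vertices preserves K_4, so Aut(K_4) = S_4 of order 4! = 24.

S_4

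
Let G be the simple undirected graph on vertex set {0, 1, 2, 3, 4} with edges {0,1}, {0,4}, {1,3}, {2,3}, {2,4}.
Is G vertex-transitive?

G is 2-regular and connected on 5 vertices, i.e. the cycle C_5. The automorphisms of the 5-cycle are exactly the symmetries of a regular 5-gon: the dihedral group D_5, |D_5| = 10. This group acts transitively on the 5 vertices.

Yes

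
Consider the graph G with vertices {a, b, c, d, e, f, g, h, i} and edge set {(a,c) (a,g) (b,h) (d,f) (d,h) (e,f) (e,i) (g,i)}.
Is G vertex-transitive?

No

Automorphisms preserve degree, but G has vertices of degree 1 and vertices of degree 2; no automorphism maps one to the other, so G is not vertex-transitive.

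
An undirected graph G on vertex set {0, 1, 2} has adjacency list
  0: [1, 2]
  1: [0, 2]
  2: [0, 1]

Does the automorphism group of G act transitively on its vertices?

Yes

All 3 vertices are pairwise adjacent: G = K_3. Every bijection on the vertex set is an automorphism of K_3; hence Aut(K_3) ≅ S_3, order 6. Under this action every vertex can be carried to every other, so G is vertex-transitive.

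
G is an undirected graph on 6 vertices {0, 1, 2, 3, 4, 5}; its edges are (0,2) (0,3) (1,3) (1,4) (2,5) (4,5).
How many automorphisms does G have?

12

Every vertex has degree 2 and the graph is connected, so G is the 6-cycle C_6. C_6 has 6 rotations and 6 reflections, so Aut(C_6) ≅ D_6 of order 12.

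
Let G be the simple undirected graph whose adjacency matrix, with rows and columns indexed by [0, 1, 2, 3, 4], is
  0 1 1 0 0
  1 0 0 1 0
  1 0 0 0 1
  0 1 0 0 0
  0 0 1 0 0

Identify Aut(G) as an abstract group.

The degree sequence is [2, 2, 2, 1, 1]; the two degree-1 vertices 3 and 4 are the ends of a path, so G = P_5. The only nontrivial automorphism of a path is the end-to-end reflection, so Aut(G) ≅ Z_2.

the cyclic group of order 2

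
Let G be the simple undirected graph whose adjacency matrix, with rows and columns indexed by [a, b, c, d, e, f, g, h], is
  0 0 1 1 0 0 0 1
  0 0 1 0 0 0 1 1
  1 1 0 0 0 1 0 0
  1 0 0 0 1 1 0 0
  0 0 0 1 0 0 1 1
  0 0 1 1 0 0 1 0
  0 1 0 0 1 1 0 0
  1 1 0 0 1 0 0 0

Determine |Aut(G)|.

48

G is 3-regular and bipartite on 2^3 = 8 vertices with girth 4; it is the hypercube graph Q_3. The symmetry group of the 3-cube is the hyperoctahedral group B_3 = Z_2 ≀ S_3, of order 2^3·3! = 48.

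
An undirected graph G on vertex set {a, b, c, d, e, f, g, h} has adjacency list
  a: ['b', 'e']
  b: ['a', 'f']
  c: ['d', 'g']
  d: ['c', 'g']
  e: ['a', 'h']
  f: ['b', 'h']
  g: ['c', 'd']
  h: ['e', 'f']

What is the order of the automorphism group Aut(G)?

60

G has two connected components, {a, b, e, f, h} and {c, d, g}; each is 2-regular, so G = C_5 ⊔ C_3. No automorphism exchanges components of different sizes, hence Aut(G) is the direct product D_3 × D_5, order 60.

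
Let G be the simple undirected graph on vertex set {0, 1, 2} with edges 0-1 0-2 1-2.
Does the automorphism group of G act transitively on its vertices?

All 3 vertices are pairwise adjacent: G = K_3. Every bijection on the vertex set is an automorphism of K_3; hence Aut(K_3) ≅ S_3, order 6. Under this action every vertex can be carried to every other, so G is vertex-transitive.

Yes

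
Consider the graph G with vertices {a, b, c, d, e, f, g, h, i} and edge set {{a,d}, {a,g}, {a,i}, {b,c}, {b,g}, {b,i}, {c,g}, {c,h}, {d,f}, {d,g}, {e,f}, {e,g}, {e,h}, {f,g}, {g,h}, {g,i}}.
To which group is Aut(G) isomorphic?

D_8

Vertex g is the unique vertex of degree 8; the remaining 8 vertices each have degree 3 and induce a cycle, so G is the wheel on 9 vertices with hub g. With the hub fixed, the remaining symmetry is that of the rim cycle C_8, giving the dihedral group D_8.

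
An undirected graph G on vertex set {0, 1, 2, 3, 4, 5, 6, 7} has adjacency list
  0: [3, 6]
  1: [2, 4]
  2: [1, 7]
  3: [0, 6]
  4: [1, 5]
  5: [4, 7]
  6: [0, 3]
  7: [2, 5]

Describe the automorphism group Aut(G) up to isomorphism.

D_3 × D_5

G has two connected components, {1, 2, 4, 5, 7} and {0, 3, 6}; each is 2-regular, so G = C_5 ⊔ C_3. The components are non-isomorphic (different sizes), so Aut(G) = Aut(C_3) × Aut(C_5) = D_3 × D_5 of order 6·10 = 60.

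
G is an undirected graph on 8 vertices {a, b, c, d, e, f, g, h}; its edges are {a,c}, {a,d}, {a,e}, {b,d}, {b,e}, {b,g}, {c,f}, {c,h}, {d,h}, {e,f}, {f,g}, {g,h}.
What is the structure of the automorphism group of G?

G is 3-regular and bipartite on 2^3 = 8 vertices with girth 4; it is the hypercube graph Q_3. The symmetry group of the 3-cube is the hyperoctahedral group B_3 = Z_2 ≀ S_3, of order 2^3·3! = 48.

the hyperoctahedral group B_3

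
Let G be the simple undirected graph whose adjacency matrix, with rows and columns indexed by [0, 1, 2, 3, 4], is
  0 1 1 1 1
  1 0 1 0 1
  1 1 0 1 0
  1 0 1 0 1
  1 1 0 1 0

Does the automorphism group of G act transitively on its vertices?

Vertex 0 is the only vertex of degree 4, so every automorphism fixes it; G is not vertex-transitive.

No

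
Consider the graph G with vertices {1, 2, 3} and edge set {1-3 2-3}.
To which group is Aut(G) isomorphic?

The degree sequence is [1, 1, 2]; the two degree-1 vertices 1 and 2 are the ends of a path, so G = P_3. A path has exactly one nontrivial symmetry — reversal — giving Aut(G) of order 2.

C_2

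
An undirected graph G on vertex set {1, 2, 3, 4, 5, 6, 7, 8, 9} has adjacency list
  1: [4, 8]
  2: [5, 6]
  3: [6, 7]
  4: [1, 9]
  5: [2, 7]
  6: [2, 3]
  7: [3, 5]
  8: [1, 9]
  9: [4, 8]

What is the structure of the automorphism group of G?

D_4 × D_5

G has two connected components, {2, 3, 5, 6, 7} and {1, 4, 8, 9}; each is 2-regular, so G = C_5 ⊔ C_4. The components are non-isomorphic (different sizes), so Aut(G) = Aut(C_4) × Aut(C_5) = D_4 × D_5 of order 8·10 = 80.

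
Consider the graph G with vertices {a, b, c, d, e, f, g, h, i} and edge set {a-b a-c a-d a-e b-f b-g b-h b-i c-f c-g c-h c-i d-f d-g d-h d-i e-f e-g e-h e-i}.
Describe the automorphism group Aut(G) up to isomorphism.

The vertices split by degree into {b, c, d, e} (degree 5) and {a, f, g, h, i} (degree 4); every edge runs between the two parts, so G is the complete bipartite graph K_{4,5}. The parts have unequal sizes, so no automorphism swaps them; each part is permuted independently, giving S_5 × S_4 of order 5!·4! = 2880.

S_5 × S_4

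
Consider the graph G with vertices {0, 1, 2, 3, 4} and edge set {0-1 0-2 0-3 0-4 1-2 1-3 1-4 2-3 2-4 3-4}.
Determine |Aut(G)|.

120

Every vertex has degree 4, so G is the complete graph K_5. Any permutation of the 5 vertices preserves K_5, so Aut(K_5) = S_5 of order 5! = 120.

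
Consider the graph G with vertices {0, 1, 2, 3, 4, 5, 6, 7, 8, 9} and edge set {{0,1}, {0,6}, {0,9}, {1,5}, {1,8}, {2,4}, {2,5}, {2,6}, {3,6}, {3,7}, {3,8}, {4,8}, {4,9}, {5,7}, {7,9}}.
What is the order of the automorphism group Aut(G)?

G is 3-regular on 10 vertices with no triangles and no 4-cycles (girth 5): this is the Petersen graph. Viewing the Petersen graph as the Kneser graph K(5,2) — vertices are 2-subsets of {1,…,5}, edges join disjoint pairs — its automorphisms are exactly the permutations of the 5-element set, so Aut ≅ S_5 of order 120.

120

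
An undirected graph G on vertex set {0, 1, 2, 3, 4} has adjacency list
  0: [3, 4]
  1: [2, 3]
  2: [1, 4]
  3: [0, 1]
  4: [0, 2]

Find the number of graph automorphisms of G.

Every vertex has degree 2 and the graph is connected, so G is the 5-cycle C_5. C_5 has 5 rotations and 5 reflections, so Aut(C_5) ≅ D_5 of order 10.

10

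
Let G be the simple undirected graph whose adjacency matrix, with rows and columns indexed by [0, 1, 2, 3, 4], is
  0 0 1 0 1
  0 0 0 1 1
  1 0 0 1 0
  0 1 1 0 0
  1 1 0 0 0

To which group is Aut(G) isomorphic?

Every vertex has degree 2 and the graph is connected, so G is the 5-cycle C_5. C_5 has 5 rotations and 5 reflections, so Aut(C_5) ≅ D_5 of order 10.

D_5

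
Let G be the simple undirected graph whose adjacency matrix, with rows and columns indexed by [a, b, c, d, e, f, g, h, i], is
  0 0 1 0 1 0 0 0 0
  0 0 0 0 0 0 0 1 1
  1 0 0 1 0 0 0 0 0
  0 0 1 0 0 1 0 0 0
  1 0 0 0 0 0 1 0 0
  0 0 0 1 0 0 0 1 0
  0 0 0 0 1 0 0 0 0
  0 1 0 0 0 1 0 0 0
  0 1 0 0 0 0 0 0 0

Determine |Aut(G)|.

2

The degree sequence is [2, 2, 2, 2, 2, 2, 1, 2, 1]; the two degree-1 vertices g and i are the ends of a path, so G = P_9. The only nontrivial automorphism of a path is the end-to-end reflection, so Aut(G) ≅ Z_2.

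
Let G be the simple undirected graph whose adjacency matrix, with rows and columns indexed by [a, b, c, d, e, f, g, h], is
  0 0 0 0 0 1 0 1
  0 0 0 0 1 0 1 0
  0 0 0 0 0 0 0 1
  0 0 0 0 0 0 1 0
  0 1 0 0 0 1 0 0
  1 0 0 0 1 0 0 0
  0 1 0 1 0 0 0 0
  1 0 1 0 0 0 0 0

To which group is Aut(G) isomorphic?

The degree sequence is [2, 2, 1, 1, 2, 2, 2, 2]; the two degree-1 vertices c and d are the ends of a path, so G = P_8. The only nontrivial automorphism of a path is the end-to-end reflection, so Aut(G) ≅ Z_2.

Z_2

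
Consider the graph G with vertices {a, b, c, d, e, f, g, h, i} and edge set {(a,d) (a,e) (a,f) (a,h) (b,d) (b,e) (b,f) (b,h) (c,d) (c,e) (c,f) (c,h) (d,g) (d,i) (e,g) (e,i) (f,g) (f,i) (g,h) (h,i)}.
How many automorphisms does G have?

The vertices split by degree into {d, e, f, h} (degree 5) and {a, b, c, g, i} (degree 4); every edge runs between the two parts, so G is the complete bipartite graph K_{4,5}. Automorphisms preserve the bipartition setwise (since the parts differ in size) and act as S_4 × S_5 within it; |Aut| = 2880.

2880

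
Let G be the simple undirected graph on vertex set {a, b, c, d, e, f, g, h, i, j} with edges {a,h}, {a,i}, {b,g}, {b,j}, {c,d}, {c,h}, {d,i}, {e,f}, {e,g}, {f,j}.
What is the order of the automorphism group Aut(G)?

200

G has two connected components, {b, e, f, g, j} and {a, c, d, h, i}; each is 2-regular, so G = C_5 ⊔ C_5. With two isomorphic components, Aut(G) = Aut(C_5) ≀ S_2 = (D_5 × D_5) ⋊ Z_2: permute each cycle by D_5, then optionally swap the two cycles. Order 2·(2·5)² = 200.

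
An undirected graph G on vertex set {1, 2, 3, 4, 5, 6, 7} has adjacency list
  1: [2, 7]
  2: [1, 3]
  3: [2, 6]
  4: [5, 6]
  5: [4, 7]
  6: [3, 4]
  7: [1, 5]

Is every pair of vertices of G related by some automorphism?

G is 2-regular and connected on 7 vertices, i.e. the cycle C_7. C_7 has 7 rotations and 7 reflections, so Aut(C_7) ≅ D_7 of order 14. Under this action every vertex can be carried to every other, so G is vertex-transitive.

Yes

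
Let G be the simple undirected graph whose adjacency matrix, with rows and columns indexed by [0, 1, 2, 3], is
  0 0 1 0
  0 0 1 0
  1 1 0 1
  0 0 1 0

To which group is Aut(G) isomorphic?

the symmetric group on 3 letters

Vertex 2 has degree 3 and every other vertex has degree 1, so G is the star K_{1,3} with centre 2. Any automorphism fixes the centre and permutes the 3 leaves freely, so Aut(G) ≅ S_3 of order 3! = 6.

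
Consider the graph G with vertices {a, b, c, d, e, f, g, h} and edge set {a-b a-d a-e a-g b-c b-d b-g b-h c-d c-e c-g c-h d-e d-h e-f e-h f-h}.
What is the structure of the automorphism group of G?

1

Degrees alone do not determine every vertex (e.g. b and c both have degree 5), but their neighbour-degree multisets differ: N(b) has degrees [3, 4, 5, 5, 5] while N(c) has degrees [3, 5, 5, 5, 5]. Repeating this refinement separates all vertices, so the only automorphism is the identity.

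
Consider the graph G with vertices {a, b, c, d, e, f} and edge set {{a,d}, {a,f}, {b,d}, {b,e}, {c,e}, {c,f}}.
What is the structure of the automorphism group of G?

G is 2-regular and connected on 6 vertices, i.e. the cycle C_6. C_6 has 6 rotations and 6 reflections, so Aut(C_6) ≅ D_6 of order 12.

the dihedral group of order 12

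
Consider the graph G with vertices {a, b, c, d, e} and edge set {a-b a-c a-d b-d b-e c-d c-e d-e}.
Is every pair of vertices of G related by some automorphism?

Vertex d is the only vertex of degree 4, so every automorphism fixes it; G is not vertex-transitive.

No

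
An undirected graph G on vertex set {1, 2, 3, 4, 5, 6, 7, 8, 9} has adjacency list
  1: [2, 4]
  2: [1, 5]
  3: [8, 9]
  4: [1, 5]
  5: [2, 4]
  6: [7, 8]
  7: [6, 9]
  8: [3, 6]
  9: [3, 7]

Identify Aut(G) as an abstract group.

D_5 × D_4

G has two connected components, {3, 6, 7, 8, 9} and {1, 2, 4, 5}; each is 2-regular, so G = C_5 ⊔ C_4. No automorphism exchanges components of different sizes, hence Aut(G) is the direct product D_5 × D_4, order 80.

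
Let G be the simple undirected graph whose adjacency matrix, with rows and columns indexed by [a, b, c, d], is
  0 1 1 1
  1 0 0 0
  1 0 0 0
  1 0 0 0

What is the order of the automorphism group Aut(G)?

6

Vertex a has degree 3 and every other vertex has degree 1, so G is the star K_{1,3} with centre a. The 3 leaves are pairwise interchangeable while the centre is fixed, giving Aut(G) = S_3.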